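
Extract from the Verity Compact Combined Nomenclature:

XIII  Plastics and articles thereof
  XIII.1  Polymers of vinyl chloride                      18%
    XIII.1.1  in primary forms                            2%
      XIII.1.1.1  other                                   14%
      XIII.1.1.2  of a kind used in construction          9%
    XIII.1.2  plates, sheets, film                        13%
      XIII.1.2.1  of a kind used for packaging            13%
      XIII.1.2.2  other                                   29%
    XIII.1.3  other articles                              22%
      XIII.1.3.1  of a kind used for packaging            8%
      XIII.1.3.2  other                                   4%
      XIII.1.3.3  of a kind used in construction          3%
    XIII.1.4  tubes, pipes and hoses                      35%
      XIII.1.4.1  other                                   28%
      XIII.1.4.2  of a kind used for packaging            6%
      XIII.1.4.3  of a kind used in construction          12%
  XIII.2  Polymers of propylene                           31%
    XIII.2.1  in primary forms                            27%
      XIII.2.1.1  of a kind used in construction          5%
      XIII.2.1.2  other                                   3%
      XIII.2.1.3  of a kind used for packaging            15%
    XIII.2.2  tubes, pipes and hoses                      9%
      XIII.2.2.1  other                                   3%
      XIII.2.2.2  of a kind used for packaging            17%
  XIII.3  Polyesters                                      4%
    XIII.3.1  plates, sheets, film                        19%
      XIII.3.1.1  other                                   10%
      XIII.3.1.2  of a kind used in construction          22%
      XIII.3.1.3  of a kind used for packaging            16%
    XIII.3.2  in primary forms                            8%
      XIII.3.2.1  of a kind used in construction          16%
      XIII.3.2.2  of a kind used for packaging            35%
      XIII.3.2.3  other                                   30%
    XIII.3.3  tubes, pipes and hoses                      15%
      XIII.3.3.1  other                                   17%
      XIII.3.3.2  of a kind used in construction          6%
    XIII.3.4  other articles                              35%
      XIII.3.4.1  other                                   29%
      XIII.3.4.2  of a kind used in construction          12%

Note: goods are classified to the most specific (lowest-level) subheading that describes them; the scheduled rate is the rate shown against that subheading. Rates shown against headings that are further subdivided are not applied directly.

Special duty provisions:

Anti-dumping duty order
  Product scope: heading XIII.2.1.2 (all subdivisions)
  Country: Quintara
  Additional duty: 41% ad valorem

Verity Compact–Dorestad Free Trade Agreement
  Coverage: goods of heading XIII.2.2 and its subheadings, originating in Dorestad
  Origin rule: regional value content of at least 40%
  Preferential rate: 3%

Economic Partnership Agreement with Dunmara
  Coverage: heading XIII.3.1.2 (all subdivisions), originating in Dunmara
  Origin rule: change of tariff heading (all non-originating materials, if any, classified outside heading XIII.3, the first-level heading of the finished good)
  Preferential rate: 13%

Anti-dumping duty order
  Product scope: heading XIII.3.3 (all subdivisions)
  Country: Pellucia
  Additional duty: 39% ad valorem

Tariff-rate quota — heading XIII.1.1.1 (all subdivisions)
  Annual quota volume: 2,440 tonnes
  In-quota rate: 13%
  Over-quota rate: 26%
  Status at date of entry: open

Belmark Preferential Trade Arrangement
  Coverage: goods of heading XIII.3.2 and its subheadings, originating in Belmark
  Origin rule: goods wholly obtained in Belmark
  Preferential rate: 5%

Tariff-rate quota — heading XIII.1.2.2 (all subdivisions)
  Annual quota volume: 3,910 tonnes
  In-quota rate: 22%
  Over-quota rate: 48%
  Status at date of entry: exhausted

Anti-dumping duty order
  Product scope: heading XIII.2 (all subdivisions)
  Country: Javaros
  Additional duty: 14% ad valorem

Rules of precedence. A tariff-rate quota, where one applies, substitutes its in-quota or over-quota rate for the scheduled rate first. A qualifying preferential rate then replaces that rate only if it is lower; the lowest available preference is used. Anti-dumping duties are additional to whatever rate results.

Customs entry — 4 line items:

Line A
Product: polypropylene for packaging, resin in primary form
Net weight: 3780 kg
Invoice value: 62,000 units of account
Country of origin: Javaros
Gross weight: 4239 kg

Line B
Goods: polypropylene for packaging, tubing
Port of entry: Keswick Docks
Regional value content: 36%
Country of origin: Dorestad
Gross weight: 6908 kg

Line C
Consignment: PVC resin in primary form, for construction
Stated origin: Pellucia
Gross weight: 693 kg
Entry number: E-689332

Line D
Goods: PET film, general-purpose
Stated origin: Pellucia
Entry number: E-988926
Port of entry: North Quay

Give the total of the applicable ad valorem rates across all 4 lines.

Line A: polypropylene → XIII.2; resin in primary form → XIII.2.1; for packaging → XIII.2.1.3. Scheduled 15%. anti-dumping (Javaros, XIII.2): +14%; total 15% + 14% = 29%. → 29%.
Line B: polypropylene → XIII.2; tubing → XIII.2.2; for packaging → XIII.2.2.2. Scheduled 17%. Dorestad agreement on XIII.2.2: RVC < 40%. → 17%.
Line C: PVC → XIII.1; resin in primary form → XIII.1.1; for construction → XIII.1.1.2. Scheduled 9%. No special measure applies. → 9%.
Line D: PET → XIII.3; film → XIII.3.1; general-purpose → XIII.3.1.1. Scheduled 10%. No special measure applies. → 10%.
Sum: 29% + 17% + 9% + 10% = 65%.

65%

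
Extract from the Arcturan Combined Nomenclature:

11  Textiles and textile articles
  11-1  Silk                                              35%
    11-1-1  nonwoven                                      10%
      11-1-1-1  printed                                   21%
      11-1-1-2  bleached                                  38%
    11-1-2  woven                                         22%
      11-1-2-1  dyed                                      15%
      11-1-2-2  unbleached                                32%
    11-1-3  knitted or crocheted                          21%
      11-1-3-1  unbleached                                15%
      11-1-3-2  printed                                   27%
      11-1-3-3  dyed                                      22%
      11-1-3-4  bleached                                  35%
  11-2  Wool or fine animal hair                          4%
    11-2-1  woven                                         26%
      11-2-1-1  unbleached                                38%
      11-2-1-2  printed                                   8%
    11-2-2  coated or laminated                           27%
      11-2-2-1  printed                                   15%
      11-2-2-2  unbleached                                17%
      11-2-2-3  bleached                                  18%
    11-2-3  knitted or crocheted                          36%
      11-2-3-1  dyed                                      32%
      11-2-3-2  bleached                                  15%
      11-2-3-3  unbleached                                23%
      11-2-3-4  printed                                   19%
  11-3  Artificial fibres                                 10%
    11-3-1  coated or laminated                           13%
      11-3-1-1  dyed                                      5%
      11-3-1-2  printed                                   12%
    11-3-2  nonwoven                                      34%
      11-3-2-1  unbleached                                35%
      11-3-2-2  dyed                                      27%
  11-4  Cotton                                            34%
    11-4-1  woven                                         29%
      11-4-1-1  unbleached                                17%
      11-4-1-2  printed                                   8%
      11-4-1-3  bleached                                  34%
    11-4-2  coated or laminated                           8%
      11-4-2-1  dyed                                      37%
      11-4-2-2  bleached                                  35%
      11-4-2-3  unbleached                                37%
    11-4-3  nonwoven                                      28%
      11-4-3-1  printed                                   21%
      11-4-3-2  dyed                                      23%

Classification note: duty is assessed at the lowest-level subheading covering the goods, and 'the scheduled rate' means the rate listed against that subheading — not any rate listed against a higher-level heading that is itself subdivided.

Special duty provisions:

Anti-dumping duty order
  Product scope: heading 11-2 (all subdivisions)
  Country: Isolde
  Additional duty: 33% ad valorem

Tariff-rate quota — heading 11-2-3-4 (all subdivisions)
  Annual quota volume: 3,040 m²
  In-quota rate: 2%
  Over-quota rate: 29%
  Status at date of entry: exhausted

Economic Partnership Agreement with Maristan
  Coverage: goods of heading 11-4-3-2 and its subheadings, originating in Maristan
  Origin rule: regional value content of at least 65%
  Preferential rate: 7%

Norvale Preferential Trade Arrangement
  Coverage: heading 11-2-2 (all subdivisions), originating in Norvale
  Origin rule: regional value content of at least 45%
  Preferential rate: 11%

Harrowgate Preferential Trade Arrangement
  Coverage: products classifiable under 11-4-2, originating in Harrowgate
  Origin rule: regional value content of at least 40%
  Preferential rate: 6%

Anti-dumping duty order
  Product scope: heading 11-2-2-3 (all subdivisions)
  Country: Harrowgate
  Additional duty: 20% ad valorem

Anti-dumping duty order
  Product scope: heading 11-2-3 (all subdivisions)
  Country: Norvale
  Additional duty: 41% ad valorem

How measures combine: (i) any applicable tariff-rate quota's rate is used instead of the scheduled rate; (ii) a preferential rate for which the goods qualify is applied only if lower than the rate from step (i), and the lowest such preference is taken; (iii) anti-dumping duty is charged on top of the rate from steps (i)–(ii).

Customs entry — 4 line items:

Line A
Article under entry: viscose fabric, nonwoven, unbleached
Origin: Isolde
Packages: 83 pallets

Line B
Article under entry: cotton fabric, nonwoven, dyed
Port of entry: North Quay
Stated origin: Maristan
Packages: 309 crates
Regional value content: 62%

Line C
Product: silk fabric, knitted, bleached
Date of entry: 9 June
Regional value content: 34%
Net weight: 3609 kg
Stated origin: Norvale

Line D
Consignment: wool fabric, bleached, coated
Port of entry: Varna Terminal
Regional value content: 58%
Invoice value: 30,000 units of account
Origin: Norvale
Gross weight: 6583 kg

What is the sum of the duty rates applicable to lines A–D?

Line A: viscose → 11-3; nonwoven → 11-3-2; unbleached → 11-3-2-1. Scheduled 35%. No special measure applies. → 35%.
Line B: cotton → 11-4; nonwoven → 11-4-3; dyed → 11-4-3-2. Scheduled 23%. Maristan agreement on 11-4-3-2: RVC < 65%. → 23%.
Line C: silk → 11-1; knitted → 11-1-3; bleached → 11-1-3-4. Scheduled 35%. Norvale agreement on 11-2-2: 11-1-3-4 not covered. → 35%.
Line D: wool → 11-2; coated → 11-2-2; bleached → 11-2-2-3. Scheduled 18%. Norvale agreement on 11-2-2: RVC ≥ 45% → 11% available; preferential 11%. → 11%.
Sum: 35% + 23% + 35% + 11% = 104%.

104%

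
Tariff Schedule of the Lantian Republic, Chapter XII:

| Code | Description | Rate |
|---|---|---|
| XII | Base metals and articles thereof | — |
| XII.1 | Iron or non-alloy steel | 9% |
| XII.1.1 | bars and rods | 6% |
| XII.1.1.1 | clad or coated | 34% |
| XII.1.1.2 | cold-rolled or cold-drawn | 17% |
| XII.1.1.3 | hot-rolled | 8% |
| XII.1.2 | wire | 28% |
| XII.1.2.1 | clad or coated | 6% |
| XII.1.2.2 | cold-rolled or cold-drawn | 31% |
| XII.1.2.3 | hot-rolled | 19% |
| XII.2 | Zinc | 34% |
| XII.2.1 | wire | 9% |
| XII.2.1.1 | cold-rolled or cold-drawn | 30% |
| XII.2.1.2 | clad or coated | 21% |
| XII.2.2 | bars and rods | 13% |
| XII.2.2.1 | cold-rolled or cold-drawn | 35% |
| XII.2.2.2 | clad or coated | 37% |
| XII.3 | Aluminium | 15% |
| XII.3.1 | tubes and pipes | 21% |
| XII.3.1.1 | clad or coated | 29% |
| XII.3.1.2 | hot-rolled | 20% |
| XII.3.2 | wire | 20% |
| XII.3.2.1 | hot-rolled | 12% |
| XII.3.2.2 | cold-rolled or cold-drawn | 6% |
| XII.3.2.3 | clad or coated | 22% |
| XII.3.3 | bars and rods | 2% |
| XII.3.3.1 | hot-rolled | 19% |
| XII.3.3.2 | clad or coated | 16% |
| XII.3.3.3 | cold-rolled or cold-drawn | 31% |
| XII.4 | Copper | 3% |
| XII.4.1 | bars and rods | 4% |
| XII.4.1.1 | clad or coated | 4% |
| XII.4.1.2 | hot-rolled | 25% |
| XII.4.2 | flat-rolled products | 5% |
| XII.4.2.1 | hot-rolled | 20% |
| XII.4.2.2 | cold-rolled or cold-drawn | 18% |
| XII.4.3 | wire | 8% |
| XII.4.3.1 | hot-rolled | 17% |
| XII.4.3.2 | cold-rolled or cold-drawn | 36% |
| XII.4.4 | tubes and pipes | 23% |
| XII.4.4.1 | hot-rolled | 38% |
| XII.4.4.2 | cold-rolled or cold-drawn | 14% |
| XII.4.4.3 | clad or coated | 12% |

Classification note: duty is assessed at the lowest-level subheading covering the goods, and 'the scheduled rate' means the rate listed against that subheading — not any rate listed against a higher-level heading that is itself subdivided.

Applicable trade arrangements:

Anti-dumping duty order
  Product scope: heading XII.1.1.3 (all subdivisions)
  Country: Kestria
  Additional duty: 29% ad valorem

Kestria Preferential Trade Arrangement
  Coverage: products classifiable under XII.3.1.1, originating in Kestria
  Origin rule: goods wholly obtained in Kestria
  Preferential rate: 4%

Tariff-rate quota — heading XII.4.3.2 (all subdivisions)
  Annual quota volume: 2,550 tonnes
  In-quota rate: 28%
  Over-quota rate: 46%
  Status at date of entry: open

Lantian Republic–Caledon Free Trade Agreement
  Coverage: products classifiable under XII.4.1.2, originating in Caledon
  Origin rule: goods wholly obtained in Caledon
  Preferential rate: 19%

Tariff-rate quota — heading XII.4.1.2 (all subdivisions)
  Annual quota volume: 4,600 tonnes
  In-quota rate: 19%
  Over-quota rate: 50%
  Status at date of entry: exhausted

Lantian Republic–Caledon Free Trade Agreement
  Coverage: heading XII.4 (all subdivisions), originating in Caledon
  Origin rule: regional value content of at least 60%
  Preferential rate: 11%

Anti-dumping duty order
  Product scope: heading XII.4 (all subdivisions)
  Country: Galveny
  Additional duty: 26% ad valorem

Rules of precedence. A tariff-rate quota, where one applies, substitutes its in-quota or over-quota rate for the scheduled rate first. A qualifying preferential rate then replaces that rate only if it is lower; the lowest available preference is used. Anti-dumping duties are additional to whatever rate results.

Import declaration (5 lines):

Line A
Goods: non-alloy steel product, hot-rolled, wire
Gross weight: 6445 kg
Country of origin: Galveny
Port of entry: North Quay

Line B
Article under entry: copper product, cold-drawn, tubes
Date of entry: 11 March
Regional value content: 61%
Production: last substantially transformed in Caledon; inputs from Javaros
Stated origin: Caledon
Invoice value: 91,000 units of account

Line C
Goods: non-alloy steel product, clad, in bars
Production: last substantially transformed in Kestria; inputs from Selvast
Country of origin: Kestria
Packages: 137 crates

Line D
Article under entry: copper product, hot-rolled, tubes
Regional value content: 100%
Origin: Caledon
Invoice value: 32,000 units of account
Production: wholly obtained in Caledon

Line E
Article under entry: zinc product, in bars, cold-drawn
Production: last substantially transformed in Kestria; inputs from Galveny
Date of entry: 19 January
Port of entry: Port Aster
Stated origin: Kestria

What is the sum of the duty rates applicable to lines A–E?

110%

Line A: non-alloy steel → XII.1; wire → XII.1.2; hot-rolled → XII.1.2.3. Scheduled 19%. No special measure applies. → 19%.
Line B: copper → XII.4; tubes → XII.4.4; cold-drawn → XII.4.4.2. Scheduled 14%. Caledon agreement on XII.4.1.2: XII.4.4.2 not covered; Caledon agreement on XII.4: RVC ≥ 60% → 11% available; preferential 11%. → 11%.
Line C: non-alloy steel → XII.1; in bars → XII.1.1; clad → XII.1.1.1. Scheduled 34%. Kestria agreement on XII.3.1.1: XII.1.1.1 not covered. → 34%.
Line D: copper → XII.4; tubes → XII.4.4; hot-rolled → XII.4.4.1. Scheduled 38%. Caledon agreement on XII.4.1.2: XII.4.4.1 not covered; Caledon agreement on XII.4: RVC ≥ 60% → 11% available; preferential 11%. → 11%.
Line E: zinc → XII.2; in bars → XII.2.2; cold-drawn → XII.2.2.1. Scheduled 35%. Kestria agreement on XII.3.1.1: XII.2.2.1 not covered. → 35%.
Sum: 19% + 11% + 34% + 11% + 35% = 110%.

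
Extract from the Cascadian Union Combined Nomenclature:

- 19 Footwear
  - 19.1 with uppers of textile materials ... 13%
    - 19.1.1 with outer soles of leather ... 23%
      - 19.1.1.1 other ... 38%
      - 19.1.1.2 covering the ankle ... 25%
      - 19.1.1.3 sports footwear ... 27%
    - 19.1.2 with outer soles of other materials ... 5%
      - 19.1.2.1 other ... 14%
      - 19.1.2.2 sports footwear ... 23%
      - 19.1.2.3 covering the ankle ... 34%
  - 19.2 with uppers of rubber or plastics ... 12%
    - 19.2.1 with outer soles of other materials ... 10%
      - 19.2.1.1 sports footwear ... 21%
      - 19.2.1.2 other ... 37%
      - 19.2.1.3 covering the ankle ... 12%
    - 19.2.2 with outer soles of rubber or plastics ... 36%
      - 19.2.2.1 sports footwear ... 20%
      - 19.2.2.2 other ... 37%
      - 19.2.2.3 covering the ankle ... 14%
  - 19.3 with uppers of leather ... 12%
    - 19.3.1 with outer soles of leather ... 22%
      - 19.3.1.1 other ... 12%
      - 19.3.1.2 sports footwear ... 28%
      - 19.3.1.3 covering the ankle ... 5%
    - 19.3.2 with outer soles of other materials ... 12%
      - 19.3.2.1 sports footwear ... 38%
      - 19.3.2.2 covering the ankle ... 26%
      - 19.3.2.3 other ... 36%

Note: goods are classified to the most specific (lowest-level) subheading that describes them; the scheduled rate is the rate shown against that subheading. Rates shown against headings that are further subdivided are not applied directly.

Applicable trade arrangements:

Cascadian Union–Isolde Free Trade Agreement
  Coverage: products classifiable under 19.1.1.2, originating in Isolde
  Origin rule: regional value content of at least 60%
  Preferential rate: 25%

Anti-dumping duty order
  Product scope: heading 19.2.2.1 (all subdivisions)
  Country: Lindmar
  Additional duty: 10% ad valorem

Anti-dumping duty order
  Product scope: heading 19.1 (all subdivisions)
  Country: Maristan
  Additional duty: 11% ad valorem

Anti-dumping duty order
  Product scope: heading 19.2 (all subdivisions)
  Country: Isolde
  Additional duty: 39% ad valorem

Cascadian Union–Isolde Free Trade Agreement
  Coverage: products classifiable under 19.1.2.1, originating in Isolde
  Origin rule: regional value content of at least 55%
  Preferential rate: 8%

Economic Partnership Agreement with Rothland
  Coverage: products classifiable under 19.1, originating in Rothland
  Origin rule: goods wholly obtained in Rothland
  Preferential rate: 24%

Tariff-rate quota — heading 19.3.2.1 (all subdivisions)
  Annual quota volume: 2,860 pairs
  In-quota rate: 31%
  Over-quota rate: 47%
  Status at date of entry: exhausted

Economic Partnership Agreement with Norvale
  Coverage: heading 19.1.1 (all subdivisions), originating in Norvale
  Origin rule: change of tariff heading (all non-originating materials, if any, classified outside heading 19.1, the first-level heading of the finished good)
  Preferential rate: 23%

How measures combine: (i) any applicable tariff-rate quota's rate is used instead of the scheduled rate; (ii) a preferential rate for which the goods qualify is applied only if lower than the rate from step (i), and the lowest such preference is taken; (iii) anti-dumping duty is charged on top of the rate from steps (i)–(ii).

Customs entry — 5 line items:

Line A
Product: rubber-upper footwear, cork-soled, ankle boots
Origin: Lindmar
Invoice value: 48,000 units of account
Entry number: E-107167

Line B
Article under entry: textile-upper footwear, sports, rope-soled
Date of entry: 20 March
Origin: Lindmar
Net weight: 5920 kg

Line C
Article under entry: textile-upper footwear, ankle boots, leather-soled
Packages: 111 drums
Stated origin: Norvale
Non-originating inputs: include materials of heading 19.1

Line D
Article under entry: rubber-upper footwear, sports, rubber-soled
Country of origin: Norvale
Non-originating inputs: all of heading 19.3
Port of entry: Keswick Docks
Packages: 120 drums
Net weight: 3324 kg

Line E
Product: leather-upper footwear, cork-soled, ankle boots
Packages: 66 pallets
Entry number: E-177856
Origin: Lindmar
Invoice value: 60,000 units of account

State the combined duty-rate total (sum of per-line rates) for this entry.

Line A: rubber-upper → 19.2; cork-soled → 19.2.1; ankle boots → 19.2.1.3. Scheduled 12%. No special measure applies. → 12%.
Line B: textile-upper → 19.1; rope-soled → 19.1.2; sports → 19.1.2.2. Scheduled 23%. No special measure applies. → 23%.
Line C: textile-upper → 19.1; leather-soled → 19.1.1; ankle boots → 19.1.1.2. Scheduled 25%. Norvale agreement on 19.1.1: CTH not met. → 25%.
Line D: rubber-upper → 19.2; rubber-soled → 19.2.2; sports → 19.2.2.1. Scheduled 20%. Norvale agreement on 19.1.1: 19.2.2.1 not covered. → 20%.
Line E: leather-upper → 19.3; cork-soled → 19.3.2; ankle boots → 19.3.2.2. Scheduled 26%. No special measure applies. → 26%.
Sum: 12% + 23% + 25% + 20% + 26% = 106%.

106%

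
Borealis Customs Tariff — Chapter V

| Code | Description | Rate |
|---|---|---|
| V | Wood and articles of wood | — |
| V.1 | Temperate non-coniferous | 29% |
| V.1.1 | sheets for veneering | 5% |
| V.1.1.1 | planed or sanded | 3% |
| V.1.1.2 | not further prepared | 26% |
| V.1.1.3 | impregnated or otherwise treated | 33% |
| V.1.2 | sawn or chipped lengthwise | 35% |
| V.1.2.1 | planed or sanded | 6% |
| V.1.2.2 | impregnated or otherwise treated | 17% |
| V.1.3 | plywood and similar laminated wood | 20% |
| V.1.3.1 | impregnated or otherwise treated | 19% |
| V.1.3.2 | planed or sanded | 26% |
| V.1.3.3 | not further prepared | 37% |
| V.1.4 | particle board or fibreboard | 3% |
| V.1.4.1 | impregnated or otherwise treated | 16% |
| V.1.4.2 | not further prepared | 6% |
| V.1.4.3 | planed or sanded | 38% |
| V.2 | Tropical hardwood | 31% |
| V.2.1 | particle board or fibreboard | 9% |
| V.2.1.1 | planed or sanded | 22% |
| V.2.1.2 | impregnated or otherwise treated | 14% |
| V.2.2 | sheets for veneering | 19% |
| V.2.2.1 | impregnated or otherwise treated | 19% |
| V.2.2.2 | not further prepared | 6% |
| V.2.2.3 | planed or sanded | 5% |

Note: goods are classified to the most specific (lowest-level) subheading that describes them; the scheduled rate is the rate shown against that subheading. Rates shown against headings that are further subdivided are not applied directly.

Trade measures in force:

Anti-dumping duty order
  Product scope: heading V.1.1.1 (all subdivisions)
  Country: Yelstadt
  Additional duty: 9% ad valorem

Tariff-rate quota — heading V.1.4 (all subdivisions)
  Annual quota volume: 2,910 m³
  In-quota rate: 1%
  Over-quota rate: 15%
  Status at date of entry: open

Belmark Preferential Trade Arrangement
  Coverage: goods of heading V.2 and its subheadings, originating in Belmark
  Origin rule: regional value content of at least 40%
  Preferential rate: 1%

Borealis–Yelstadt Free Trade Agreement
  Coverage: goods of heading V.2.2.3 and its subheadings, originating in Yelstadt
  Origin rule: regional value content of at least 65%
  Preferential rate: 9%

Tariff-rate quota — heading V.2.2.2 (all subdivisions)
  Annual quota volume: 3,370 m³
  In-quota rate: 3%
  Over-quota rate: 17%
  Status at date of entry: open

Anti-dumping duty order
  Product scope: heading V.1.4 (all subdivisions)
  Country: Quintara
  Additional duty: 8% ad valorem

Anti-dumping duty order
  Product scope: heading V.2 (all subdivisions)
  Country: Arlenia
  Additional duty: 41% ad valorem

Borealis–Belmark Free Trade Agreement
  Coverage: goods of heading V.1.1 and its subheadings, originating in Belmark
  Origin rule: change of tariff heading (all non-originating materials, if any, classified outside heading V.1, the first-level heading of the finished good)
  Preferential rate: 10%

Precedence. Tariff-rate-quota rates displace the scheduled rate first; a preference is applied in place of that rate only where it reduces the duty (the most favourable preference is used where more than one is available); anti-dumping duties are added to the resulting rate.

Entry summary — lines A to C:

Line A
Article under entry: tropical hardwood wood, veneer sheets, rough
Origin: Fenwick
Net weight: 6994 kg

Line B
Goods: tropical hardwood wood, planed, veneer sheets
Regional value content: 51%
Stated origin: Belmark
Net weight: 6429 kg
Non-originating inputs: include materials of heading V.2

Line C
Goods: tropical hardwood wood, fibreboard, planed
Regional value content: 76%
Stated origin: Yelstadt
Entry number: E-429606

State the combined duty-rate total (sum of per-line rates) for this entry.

Line A: tropical hardwood → V.2; veneer sheets → V.2.2; rough → V.2.2.2. Scheduled 6%. quota on V.2.2.2 open → in-quota 3%. → 3%.
Line B: tropical hardwood → V.2; veneer sheets → V.2.2; planed → V.2.2.3. Scheduled 5%. Belmark agreement on V.2: RVC ≥ 40% → 1% available; Belmark agreement on V.1.1: V.2.2.3 not covered; preferential 1%. → 1%.
Line C: tropical hardwood → V.2; fibreboard → V.2.1; planed → V.2.1.1. Scheduled 22%. Yelstadt agreement on V.2.2.3: V.2.1.1 not covered. → 22%.
Sum: 3% + 1% + 22% = 26%.

26%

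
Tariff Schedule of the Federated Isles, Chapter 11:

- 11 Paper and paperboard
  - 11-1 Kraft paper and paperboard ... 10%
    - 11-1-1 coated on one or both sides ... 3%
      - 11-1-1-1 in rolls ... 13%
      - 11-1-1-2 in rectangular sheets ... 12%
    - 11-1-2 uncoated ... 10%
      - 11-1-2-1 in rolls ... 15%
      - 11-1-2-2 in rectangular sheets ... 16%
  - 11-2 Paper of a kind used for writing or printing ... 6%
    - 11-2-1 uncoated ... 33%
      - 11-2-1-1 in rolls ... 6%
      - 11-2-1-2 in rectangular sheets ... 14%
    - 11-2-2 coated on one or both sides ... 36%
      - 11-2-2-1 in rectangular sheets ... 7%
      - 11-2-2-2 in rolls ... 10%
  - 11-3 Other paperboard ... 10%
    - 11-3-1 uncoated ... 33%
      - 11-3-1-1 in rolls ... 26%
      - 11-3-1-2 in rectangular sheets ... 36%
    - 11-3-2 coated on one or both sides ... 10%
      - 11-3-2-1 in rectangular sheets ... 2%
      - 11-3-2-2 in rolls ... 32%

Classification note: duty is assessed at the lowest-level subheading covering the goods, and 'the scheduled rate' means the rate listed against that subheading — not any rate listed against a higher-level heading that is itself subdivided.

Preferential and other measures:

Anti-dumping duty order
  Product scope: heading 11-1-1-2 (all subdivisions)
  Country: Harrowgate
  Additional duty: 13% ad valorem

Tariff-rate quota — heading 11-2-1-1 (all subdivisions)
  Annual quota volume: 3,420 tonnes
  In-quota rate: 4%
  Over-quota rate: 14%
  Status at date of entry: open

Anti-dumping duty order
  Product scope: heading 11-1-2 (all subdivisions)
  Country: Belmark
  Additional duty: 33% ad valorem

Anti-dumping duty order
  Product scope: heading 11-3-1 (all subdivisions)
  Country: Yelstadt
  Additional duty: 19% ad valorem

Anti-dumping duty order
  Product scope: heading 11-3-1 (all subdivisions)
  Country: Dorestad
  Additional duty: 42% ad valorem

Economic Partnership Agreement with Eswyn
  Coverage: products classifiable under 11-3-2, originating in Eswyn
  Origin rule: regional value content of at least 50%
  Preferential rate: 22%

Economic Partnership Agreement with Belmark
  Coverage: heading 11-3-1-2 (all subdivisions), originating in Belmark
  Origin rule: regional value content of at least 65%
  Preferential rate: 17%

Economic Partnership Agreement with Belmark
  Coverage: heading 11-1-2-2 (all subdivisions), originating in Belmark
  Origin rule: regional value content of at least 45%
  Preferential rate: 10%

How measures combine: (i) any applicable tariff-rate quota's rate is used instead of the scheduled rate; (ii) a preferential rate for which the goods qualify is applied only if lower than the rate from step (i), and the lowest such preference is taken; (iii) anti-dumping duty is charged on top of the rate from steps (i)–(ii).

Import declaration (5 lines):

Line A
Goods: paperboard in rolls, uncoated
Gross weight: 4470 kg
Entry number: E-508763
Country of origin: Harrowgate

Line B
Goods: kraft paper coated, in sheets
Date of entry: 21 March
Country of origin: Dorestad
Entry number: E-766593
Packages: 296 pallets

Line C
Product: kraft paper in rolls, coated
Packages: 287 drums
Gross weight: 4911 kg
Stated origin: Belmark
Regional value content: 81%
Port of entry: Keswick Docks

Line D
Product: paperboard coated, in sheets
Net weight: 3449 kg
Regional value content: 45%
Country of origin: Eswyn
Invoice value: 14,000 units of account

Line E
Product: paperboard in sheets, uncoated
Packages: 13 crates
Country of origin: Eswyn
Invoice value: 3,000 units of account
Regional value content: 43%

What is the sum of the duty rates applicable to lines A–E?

Line A: paperboard → 11-3; uncoated → 11-3-1; in rolls → 11-3-1-1. Scheduled 26%. No special measure applies. → 26%.
Line B: kraft paper → 11-1; coated → 11-1-1; in sheets → 11-1-1-2. Scheduled 12%. No special measure applies. → 12%.
Line C: kraft paper → 11-1; coated → 11-1-1; in rolls → 11-1-1-1. Scheduled 13%. Belmark agreement on 11-3-1-2: 11-1-1-1 not covered; Belmark agreement on 11-1-2-2: 11-1-1-1 not covered. → 13%.
Line D: paperboard → 11-3; coated → 11-3-2; in sheets → 11-3-2-1. Scheduled 2%. Eswyn agreement on 11-3-2: RVC < 50%. → 2%.
Line E: paperboard → 11-3; uncoated → 11-3-1; in sheets → 11-3-1-2. Scheduled 36%. Eswyn agreement on 11-3-2: 11-3-1-2 not covered. → 36%.
Sum: 26% + 12% + 13% + 2% + 36% = 89%.

89%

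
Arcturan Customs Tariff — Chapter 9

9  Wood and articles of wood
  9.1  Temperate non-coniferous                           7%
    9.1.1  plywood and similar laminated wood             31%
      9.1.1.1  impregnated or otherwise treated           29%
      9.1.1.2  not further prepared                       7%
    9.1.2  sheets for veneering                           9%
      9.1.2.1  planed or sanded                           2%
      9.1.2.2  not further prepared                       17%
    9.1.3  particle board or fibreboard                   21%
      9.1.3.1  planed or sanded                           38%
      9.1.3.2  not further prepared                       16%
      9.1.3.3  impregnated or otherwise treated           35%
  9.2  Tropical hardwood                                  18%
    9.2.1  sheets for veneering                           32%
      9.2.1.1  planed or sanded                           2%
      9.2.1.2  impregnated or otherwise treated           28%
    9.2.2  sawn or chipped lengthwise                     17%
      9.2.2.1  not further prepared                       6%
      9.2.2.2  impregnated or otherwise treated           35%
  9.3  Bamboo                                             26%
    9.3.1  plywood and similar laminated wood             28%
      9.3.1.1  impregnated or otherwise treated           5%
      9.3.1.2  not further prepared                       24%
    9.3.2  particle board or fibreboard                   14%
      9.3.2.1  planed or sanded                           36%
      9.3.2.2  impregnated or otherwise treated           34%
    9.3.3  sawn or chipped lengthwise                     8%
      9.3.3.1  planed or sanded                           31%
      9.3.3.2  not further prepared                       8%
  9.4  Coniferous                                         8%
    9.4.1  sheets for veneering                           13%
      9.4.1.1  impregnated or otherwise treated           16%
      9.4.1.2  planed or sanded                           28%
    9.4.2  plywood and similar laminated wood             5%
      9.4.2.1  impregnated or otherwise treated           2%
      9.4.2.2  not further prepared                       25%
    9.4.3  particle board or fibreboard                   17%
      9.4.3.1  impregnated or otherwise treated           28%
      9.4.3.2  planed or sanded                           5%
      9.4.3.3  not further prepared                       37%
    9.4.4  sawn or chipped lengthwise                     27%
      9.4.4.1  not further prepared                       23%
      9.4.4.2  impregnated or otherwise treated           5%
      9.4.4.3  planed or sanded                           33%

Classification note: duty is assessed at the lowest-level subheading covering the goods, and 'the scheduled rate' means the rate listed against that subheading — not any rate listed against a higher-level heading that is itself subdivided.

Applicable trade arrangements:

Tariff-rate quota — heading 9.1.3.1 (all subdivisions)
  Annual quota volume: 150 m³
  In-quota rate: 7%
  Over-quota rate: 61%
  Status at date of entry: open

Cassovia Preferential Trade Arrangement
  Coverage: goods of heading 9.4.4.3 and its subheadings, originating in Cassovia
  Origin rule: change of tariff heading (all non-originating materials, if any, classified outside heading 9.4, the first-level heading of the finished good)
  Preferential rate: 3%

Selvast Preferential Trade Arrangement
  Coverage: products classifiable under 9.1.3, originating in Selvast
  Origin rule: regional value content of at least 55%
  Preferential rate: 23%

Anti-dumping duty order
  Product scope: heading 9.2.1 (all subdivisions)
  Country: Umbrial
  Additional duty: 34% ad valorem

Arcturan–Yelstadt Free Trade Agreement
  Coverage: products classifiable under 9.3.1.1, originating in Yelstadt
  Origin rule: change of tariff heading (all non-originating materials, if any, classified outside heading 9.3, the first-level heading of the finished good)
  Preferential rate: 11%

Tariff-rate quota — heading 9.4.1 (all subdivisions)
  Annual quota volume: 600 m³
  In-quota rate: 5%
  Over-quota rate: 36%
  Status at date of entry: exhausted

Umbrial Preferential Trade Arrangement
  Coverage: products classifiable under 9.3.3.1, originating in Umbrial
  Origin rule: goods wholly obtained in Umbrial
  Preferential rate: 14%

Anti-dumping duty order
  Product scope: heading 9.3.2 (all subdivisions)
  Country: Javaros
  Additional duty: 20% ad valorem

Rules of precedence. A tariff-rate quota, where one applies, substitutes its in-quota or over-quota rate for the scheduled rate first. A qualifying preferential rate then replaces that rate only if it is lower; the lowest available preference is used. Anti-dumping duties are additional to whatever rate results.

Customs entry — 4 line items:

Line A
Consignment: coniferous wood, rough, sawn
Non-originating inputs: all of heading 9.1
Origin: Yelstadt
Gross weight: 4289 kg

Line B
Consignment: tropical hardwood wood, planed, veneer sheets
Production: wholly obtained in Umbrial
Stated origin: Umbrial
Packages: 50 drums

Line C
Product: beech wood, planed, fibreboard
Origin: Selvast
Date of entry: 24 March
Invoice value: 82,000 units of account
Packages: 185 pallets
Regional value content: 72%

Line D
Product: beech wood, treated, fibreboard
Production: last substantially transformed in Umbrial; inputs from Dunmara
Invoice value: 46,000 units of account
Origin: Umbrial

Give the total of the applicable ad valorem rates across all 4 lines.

Line A: coniferous → 9.4; sawn → 9.4.4; rough → 9.4.4.1. Scheduled 23%. Yelstadt agreement on 9.3.1.1: 9.4.4.1 not covered. → 23%.
Line B: tropical hardwood → 9.2; veneer sheets → 9.2.1; planed → 9.2.1.1. Scheduled 2%. Umbrial agreement on 9.3.3.1: 9.2.1.1 not covered; anti-dumping (Umbrial, 9.2.1): +34%; total 2% + 34% = 36%. → 36%.
Line C: beech → 9.1; fibreboard → 9.1.3; planed → 9.1.3.1. Scheduled 38%. quota on 9.1.3.1 open → in-quota 7%; Selvast agreement on 9.1.3: RVC ≥ 55% → 23% available; preference 23% not lower than 7% → no reduction. → 7%.
Line D: beech → 9.1; fibreboard → 9.1.3; treated → 9.1.3.3. Scheduled 35%. Umbrial agreement on 9.3.3.1: 9.1.3.3 not covered. → 35%.
Sum: 23% + 36% + 7% + 35% = 101%.

101%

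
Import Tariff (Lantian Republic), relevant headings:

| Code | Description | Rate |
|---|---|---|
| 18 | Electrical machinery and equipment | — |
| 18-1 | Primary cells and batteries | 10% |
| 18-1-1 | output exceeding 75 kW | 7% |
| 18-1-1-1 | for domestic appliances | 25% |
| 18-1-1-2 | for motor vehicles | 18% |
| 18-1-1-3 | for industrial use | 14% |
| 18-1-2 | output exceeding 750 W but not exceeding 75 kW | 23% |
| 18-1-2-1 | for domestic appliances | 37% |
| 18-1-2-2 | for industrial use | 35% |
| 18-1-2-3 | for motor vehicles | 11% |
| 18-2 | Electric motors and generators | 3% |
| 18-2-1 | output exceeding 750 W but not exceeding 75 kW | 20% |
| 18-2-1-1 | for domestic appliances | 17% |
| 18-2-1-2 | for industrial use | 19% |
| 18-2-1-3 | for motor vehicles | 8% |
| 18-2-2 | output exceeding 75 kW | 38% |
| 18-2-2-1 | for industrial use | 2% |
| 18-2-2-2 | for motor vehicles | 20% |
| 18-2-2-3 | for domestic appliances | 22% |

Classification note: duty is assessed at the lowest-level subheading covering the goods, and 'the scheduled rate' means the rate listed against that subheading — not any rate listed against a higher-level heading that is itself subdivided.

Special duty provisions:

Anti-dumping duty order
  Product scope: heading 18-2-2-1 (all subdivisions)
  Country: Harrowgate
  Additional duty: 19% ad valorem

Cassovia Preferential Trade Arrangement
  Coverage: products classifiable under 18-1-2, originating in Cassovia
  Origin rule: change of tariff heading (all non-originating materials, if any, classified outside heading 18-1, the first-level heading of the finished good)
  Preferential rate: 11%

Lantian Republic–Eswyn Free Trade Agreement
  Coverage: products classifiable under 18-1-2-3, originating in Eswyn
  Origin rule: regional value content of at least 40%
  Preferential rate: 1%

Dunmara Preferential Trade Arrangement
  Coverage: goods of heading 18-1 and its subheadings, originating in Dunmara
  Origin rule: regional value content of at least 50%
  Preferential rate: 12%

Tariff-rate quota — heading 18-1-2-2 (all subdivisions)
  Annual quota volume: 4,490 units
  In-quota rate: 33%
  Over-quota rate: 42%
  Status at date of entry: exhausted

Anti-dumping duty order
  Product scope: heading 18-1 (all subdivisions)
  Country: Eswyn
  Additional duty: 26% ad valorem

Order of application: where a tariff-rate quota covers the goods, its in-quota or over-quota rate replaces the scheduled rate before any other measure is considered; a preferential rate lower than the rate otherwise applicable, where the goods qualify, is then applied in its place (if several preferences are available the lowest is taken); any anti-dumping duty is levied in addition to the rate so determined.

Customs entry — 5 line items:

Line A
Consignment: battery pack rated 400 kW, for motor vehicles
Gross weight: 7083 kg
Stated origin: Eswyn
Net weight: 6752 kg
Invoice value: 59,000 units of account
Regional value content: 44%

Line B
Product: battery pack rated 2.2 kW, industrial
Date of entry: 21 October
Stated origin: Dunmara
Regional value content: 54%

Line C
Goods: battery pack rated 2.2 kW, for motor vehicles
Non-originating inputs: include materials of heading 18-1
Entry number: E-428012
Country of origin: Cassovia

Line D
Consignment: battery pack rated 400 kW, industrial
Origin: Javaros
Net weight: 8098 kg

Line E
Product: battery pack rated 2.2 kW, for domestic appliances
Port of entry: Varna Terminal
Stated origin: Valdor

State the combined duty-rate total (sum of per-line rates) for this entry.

118%

Line A: battery pack → 18-1; rated 400 kW → 18-1-1; for motor vehicles → 18-1-1-2. Scheduled 18%. Eswyn agreement on 18-1-2-3: 18-1-1-2 not covered; anti-dumping (Eswyn, 18-1): +26%; total 18% + 26% = 44%. → 44%.
Line B: battery pack → 18-1; rated 2.2 kW → 18-1-2; industrial → 18-1-2-2. Scheduled 35%. quota on 18-1-2-2 exhausted → over-quota 42%; Dunmara agreement on 18-1: RVC ≥ 50% → 12% available; preferential 12%. → 12%.
Line C: battery pack → 18-1; rated 2.2 kW → 18-1-2; for motor vehicles → 18-1-2-3. Scheduled 11%. Cassovia agreement on 18-1-2: CTH not met. → 11%.
Line D: battery pack → 18-1; rated 400 kW → 18-1-1; industrial → 18-1-1-3. Scheduled 14%. No special measure applies. → 14%.
Line E: battery pack → 18-1; rated 2.2 kW → 18-1-2; for domestic appliances → 18-1-2-1. Scheduled 37%. No special measure applies. → 37%.
Sum: 44% + 12% + 11% + 14% + 37% = 118%.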